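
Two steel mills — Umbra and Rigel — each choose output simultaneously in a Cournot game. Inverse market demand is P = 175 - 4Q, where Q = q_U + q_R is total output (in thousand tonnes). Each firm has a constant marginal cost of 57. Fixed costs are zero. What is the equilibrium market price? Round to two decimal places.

Each firm earns π_i = (175 - 4Q)q_i - 57q_i.
First-order condition (treating rivals' output as given): 118 - 8q_i - 4q_j = 0.
By symmetry each firm produces the same amount; substituting q_j = q_i yields q_i = 118/12 = 59/6.
Total output Q = 59/3, so price P = 175 - 4·(59/3) = 289/3.

96.33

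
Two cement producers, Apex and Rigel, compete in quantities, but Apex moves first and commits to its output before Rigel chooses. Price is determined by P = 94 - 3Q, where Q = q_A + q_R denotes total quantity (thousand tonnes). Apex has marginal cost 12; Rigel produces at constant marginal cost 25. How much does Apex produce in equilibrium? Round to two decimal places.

15.83

The follower Rigel best-responds to any q_A: π_R = (94 - 3Q)q_R - 25q_R.
Follower FOC: 69 - 3q_A - 6q_R = 0, so q_R(q_A) = (69 - 3q_A)/6.
Apex substitutes q_R(q_A) into its own profit: π_A = q_A(94 - 3q_A - (69 - 3q_A)/2) - 12q_A = (119/2 - (3/2)q_A)q_A - 12q_A.
Maximising: ∂π_A/∂q_A = 95/2 - 3q_A = 0, giving q_A = 95/6.
Then q_R = (69 - 3·(95/6))/6 = 43/12.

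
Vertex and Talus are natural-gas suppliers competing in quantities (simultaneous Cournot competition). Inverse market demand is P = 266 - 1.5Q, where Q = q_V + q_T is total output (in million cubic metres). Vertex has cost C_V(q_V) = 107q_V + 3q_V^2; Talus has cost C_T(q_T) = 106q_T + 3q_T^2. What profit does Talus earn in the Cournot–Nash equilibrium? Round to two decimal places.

Vertex's profit: π_V = (266 - 1.5Q)q_V - (107q_V + 3q_V²). Setting ∂π_V/∂q_V = 0: 159 - 9q_V - (3/2)(q_T) = 0.
Talus's profit: π_T = (266 - 1.5Q)q_T - (106q_T + 3q_T²). Setting ∂π_T/∂q_T = 0: 160 - 9q_T - (3/2)(q_V) = 0.
So q_V = (159 - (3/2)q_T)/9 and q_T = (160 - (3/2)q_V)/9.
Solving the pair: q_V = 1588/105, q_T = 534/35.
Price P = 266 - (3/2)·(638/21) = 1543/7.
Talus's profit: (1543/7)·(534/35) - 106·(534/35) - 3(534/35)² = 1047.5118.

1047.51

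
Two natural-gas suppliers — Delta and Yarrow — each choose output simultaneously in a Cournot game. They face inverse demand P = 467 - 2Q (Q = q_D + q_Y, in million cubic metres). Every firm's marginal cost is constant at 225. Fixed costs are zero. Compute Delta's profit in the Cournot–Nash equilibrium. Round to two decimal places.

3253.56

Each firm earns π_i = (467 - 2Q)q_i - 225q_i.
Setting ∂π_i/∂q_i = 0 with rivals' quantities fixed: 242 - 4q_i - 2q_j = 0.
With identical firms every q_j equals q_i, so q_j = q_i and 242 = 6q_i, giving q_i = 121/3.
Price P = 467 - 2·(242/3) = 917/3.
Delta's profit: (917/3 - 225)·(121/3) = 3253.5556.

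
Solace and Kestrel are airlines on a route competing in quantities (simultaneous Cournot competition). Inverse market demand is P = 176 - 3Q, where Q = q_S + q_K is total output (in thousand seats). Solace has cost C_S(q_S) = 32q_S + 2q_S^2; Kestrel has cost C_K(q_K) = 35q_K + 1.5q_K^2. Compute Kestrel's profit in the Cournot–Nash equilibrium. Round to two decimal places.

Solace's profit: π_S = (176 - 3Q)q_S - (32q_S + 2q_S²). Setting ∂π_S/∂q_S = 0: 144 - 10q_S - 3(q_K) = 0.
Kestrel's profit: π_K = (176 - 3Q)q_K - (35q_K + (3/2)q_K²). Setting ∂π_K/∂q_K = 0: 141 - 9q_K - 3(q_S) = 0.
Best responses: q_S = (144 - 3q_K)/10, q_K = (141 - 3q_S)/9.
Substituting one into the other gives q_S = 97/9 and q_K = 326/27.
Price P = 176 - 3·(617/27) = 967/9.
Kestrel's profit: (967/9)·(326/27) - 35·(326/27) - (3/2)(326/27)² = 656.0247.

656.02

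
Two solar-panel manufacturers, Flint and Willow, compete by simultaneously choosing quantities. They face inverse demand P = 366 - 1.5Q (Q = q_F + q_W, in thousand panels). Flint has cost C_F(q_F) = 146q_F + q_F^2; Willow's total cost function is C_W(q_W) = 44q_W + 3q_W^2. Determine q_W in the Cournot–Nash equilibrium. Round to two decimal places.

Flint's profit: π_F = (366 - 1.5Q)q_F - (146q_F + q_F²). Setting ∂π_F/∂q_F = 0: 220 - 5q_F - (3/2)(q_W) = 0.
Willow's first-order condition: 322 - 9q_W - (3/2)(q_F) = 0.
Best responses: q_F = (220 - (3/2)q_W)/5, q_W = (322 - (3/2)q_F)/9.
Substituting one into the other gives q_F = 1996/57 and q_W = 29.9415.

29.94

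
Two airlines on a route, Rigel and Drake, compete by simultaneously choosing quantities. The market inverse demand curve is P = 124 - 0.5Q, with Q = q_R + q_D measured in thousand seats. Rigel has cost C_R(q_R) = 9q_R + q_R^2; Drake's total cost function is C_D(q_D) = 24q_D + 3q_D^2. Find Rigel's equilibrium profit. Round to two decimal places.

Rigel's profit: π_R = (124 - 0.5Q)q_R - (9q_R + q_R²). Setting ∂π_R/∂q_R = 0: 115 - 3q_R - (1/2)(q_D) = 0.
Drake's first-order condition: 100 - 7q_D - (1/2)(q_R) = 0.
Best responses: q_R = (115 - (1/2)q_D)/3, q_D = (100 - (1/2)q_R)/7.
Solving the pair: q_R = 36.3855, q_D = 970/83.
Price P = 124 - (1/2)·48.0723 = 99.9639.
Rigel's profit: 99.9639·36.3855 - 9·36.3855 - 36.3855² = 1985.8615.

1985.86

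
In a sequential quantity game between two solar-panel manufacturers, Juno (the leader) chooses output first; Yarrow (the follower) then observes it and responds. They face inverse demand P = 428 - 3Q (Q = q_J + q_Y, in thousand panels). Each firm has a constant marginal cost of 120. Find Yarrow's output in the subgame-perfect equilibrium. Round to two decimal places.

The follower Yarrow best-responds to any q_J: π_Y = (428 - 3Q)q_Y - 120q_Y.
∂π_Y/∂q_Y = 308 - 3q_J - 6q_Y = 0 gives the reaction function q_Y = (308 - 3q_J)/6.
The leader anticipates this reaction. Substituting into P = 428 - 3Q gives P = 274 - (3/2)q_J, so π_J = (274 - (3/2)q_J)q_J - 120q_J.
The leader's first-order condition 154 - 3q_J = 0 yields q_J = 154/3.
Then q_Y = (308 - 3·(154/3))/6 = 77/3.

25.67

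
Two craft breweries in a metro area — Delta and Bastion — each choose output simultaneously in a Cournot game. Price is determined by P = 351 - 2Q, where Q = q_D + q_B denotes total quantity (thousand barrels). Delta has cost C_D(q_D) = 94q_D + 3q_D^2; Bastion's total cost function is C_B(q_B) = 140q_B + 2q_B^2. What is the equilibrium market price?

Delta's profit: π_D = (351 - 2Q)q_D - (94q_D + 3q_D²). Setting ∂π_D/∂q_D = 0: 257 - 10q_D - 2(q_B) = 0.
Bastion's first-order condition: 211 - 8q_B - 2(q_D) = 0.
So q_D = (257 - 2q_B)/10 and q_B = (211 - 2q_D)/8.
Solving the pair: q_D = 43/2, q_B = 21.
Total output Q = 85/2, so price P = 351 - 2·(85/2) = 266.

266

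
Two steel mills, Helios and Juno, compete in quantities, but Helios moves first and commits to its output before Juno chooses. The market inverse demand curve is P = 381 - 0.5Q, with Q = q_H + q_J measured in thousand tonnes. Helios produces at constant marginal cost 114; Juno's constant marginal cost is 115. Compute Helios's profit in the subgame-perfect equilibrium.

17956

The follower Juno best-responds to any q_H: π_J = (381 - 0.5Q)q_J - 115q_J.
Setting the follower's marginal profit to zero, 266 - (1/2)q_H - q_J = 0, i.e. q_J = (266 - (1/2)q_H).
The leader anticipates this reaction. Substituting into P = 381 - 0.5Q gives P = 248 - (1/4)q_H, so π_H = (248 - (1/4)q_H)q_H - 114q_H.
The leader's first-order condition 134 - (1/2)q_H = 0 yields q_H = 268.
Then q_J = (266 - (1/2)·268) = 132.
Price P = 381 - (1/2)·400 = 181.
Helios's profit: (181 - 114)·268 = 17956.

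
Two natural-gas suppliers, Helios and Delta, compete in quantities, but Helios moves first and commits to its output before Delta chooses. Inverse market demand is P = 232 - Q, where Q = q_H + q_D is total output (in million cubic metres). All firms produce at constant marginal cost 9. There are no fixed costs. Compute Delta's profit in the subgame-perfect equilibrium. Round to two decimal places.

3108.06

The follower Delta best-responds to any q_H: π_D = (232 - Q)q_D - 9q_D.
∂π_D/∂q_D = 223 - q_H - 2q_D = 0 gives the reaction function q_D = (223 - q_H)/2.
The leader anticipates this reaction. Substituting into P = 232 - Q gives P = 241/2 - (1/2)q_H, so π_H = (241/2 - (1/2)q_H)q_H - 9q_H.
Leader FOC: 223/2 - q_H = 0, so q_H = 223/2.
Then q_D = (223 - 223/2)/2 = 223/4.
Price P = 232 - 669/4 = 259/4.
Delta's profit: (259/4 - 9)·(223/4) = 3108.0625.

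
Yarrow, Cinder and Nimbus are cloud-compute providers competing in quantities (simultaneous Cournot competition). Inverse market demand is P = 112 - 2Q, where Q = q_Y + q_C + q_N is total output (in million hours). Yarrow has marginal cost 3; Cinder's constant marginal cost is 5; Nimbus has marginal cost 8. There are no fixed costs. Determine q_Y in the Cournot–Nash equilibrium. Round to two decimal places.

Yarrow's profit: π_Y = (112 - 2Q)q_Y - (3q_Y). Setting ∂π_Y/∂q_Y = 0: 109 - 4q_Y - 2(q_C + q_N) = 0.
Cinder's first-order condition: 107 - 4q_C - 2(q_Y + q_N) = 0.
Nimbus's profit: π_N = (112 - 2Q)q_N - (8q_N). Setting ∂π_N/∂q_N = 0: 104 - 4q_N - 2(q_Y + q_C) = 0.
Summing all 3 equations gives 320 − 8Q = 0, hence Q = 40.
Back-substituting: q_Y = (109 − 80)/2 = 29/2, q_C = (107 − 80)/2 = 27/2, q_N = (104 − 80)/2 = 12.

14.50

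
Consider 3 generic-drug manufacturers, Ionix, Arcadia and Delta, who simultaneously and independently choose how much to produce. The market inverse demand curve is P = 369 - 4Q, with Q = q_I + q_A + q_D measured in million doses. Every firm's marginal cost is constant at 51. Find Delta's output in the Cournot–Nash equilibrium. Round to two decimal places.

A representative firm's profit is π_i = q_i(369 - 4Q) - 51q_i.
Setting ∂π_i/∂q_i = 0 with rivals' quantities fixed: 318 - 8q_i - 4·Σ_{j≠i} q_j = 0.
With identical firms every q_j equals q_i, so Σ_{j≠i} q_j = 2q_i and 318 = 16q_i, giving q_i = 159/8.

19.88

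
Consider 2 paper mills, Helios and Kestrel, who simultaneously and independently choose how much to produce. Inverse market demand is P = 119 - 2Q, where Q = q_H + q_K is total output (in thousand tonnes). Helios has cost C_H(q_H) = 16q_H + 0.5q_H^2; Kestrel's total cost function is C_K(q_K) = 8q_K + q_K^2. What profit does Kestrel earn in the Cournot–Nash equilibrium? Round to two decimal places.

Helios's profit: π_H = (119 - 2Q)q_H - (16q_H + (1/2)q_H²). Setting ∂π_H/∂q_H = 0: 103 - 5q_H - 2(q_K) = 0.
Kestrel's profit: π_K = (119 - 2Q)q_K - (8q_K + q_K²). Setting ∂π_K/∂q_K = 0: 111 - 6q_K - 2(q_H) = 0.
So q_H = (103 - 2q_K)/5 and q_K = (111 - 2q_H)/6.
Substituting one into the other gives q_H = 198/13 and q_K = 349/26.
Price P = 119 - 2·(745/26) = 802/13.
Kestrel's profit: (802/13)·(349/26) - 8·(349/26) - (349/26)² = 540.5370.

540.54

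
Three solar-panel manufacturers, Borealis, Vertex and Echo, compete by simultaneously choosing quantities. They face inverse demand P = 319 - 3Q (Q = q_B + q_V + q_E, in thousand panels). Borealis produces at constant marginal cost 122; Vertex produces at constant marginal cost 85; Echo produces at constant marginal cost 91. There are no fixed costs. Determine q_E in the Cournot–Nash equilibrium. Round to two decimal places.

Borealis's profit: π_B = (319 - 3Q)q_B - (122q_B). Setting ∂π_B/∂q_B = 0: 197 - 6q_B - 3(q_V + q_E) = 0.
Vertex's first-order condition: 234 - 6q_V - 3(q_B + q_E) = 0.
Echo's profit: π_E = (319 - 3Q)q_E - (91q_E). Setting ∂π_E/∂q_E = 0: 228 - 6q_E - 3(q_B + q_V) = 0.
Summing all 3 equations gives 659 − 12Q = 0, hence Q = 659/12.
Back-substituting: q_B = (197 − 659/4)/3 = 43/4, q_V = (234 − 659/4)/3 = 277/12, q_E = (228 − 659/4)/3 = 253/12.

21.08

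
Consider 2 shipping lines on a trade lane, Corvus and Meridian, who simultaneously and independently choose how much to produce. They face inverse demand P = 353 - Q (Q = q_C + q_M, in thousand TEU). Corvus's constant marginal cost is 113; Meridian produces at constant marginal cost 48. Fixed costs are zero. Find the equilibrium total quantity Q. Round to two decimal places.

Corvus's profit: π_C = (353 - Q)q_C - (113q_C). Setting ∂π_C/∂q_C = 0: 240 - 2q_C - (q_M) = 0.
Meridian's profit: π_M = (353 - Q)q_M - (48q_M). Setting ∂π_M/∂q_M = 0: 305 - 2q_M - (q_C) = 0.
Rearranging gives the reaction functions q_C = (240 - q_M)/2 and q_M = (305 - q_C)/2.
Substituting one into the other gives q_C = 175/3 and q_M = 370/3.
Total output Q = 175/3 + 370/3 = 545/3.

181.67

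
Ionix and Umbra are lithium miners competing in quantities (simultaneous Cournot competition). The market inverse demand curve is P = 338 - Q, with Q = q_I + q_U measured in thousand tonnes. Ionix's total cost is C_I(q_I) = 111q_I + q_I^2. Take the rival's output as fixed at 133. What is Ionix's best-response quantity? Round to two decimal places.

With the rival's output fixed at 133, Ionix's profit is π_I = (338 - 133 - q_I)q_I - (111q_I + q_I²) = (205 - q_I)q_I - (111q_I + q_I²).
∂π_I/∂q_I = 94 - 4q_I = 0, so q_I = 47/2.

23.50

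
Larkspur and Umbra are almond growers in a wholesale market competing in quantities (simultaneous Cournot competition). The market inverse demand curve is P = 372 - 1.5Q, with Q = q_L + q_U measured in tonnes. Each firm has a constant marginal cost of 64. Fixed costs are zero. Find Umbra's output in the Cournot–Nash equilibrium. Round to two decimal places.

68.44

A representative firm's profit is π_i = q_i(372 - 1.5Q) - 64q_i.
First-order condition (treating rivals' output as given): 308 - 3q_i - (3/2)q_j = 0.
By symmetry each firm produces the same amount; substituting q_j = q_i yields q_i = 308/(9/2) = 616/9.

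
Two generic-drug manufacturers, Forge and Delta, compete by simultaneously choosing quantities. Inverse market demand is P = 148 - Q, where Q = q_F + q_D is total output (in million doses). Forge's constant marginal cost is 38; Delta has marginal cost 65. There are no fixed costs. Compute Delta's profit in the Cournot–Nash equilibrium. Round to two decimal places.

348.44

Forge's profit: π_F = (148 - Q)q_F - (38q_F). Setting ∂π_F/∂q_F = 0: 110 - 2q_F - (q_D) = 0.
Delta's profit: π_D = (148 - Q)q_D - (65q_D). Setting ∂π_D/∂q_D = 0: 83 - 2q_D - (q_F) = 0.
So q_F = (110 - q_D)/2 and q_D = (83 - q_F)/2.
Substituting one into the other gives q_F = 137/3 and q_D = 56/3.
Price P = 148 - 193/3 = 251/3.
Delta's profit: (251/3 - 65)·(56/3) = 348.4444.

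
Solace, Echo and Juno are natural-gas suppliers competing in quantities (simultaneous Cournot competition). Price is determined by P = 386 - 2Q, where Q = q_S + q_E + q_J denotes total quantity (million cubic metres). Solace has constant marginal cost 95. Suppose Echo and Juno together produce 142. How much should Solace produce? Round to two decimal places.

1.75

With rivals' combined output fixed at 142, Solace's profit is π_S = (386 - 2·142 - 2q_S)q_S - (95q_S) = (102 - 2q_S)q_S - (95q_S).
∂π_S/∂q_S = 7 - 4q_S = 0, so q_S = 7/4.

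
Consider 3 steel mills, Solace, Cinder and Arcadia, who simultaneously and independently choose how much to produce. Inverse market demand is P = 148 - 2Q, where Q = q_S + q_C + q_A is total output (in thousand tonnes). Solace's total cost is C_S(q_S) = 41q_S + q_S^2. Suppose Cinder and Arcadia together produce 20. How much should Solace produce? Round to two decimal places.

With rivals' combined output fixed at 20, Solace's profit is π_S = (148 - 2·20 - 2q_S)q_S - (41q_S + q_S²) = (108 - 2q_S)q_S - (41q_S + q_S²).
∂π_S/∂q_S = 67 - 6q_S = 0, so q_S = 67/6.

11.17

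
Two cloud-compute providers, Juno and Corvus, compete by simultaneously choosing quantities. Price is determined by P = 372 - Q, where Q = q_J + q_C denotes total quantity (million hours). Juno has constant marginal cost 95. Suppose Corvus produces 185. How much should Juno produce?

46

With the rival's output fixed at 185, Juno's profit is π_J = (372 - 185 - q_J)q_J - (95q_J) = (187 - q_J)q_J - (95q_J).
∂π_J/∂q_J = 92 - 2q_J = 0, so q_J = 46.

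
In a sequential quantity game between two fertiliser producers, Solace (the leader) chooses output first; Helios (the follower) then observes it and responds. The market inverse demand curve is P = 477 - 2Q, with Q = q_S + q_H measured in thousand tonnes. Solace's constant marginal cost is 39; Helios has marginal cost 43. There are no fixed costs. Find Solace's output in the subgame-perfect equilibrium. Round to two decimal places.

110.50

The follower Helios best-responds to any q_S: π_H = (477 - 2Q)q_H - 43q_H.
Follower FOC: 434 - 2q_S - 4q_H = 0, so q_H(q_S) = (434 - 2q_S)/4.
Solace substitutes q_H(q_S) into its own profit: π_S = q_S(477 - 2q_S - (434 - 2q_S)/2) - 39q_S = (260 - q_S)q_S - 39q_S.
The leader's first-order condition 221 - 2q_S = 0 yields q_S = 221/2.
Then q_H = (434 - 2·(221/2))/4 = 213/4.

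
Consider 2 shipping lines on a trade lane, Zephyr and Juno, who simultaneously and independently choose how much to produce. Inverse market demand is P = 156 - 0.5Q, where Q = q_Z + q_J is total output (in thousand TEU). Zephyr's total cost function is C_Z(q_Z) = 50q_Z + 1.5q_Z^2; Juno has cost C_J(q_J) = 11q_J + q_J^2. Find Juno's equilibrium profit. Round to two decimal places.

Zephyr's profit: π_Z = (156 - 0.5Q)q_Z - (50q_Z + (3/2)q_Z²). Setting ∂π_Z/∂q_Z = 0: 106 - 4q_Z - (1/2)(q_J) = 0.
Juno's first-order condition: 145 - 3q_J - (1/2)(q_Z) = 0.
Rearranging gives the reaction functions q_Z = (106 - (1/2)q_J)/4 and q_J = (145 - (1/2)q_Z)/3.
Substituting one into the other gives q_Z = 982/47 and q_J = 44.8511.
Price P = 156 - (1/2)·65.7447 = 123.1277.
Juno's profit: 123.1277·44.8511 - 11·44.8511 - 44.8511² = 3017.4269.

3017.43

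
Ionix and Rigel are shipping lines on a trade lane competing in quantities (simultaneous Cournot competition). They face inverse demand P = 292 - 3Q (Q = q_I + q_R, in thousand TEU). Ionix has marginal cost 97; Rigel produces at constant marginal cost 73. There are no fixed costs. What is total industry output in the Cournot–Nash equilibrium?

46

Ionix's profit: π_I = (292 - 3Q)q_I - (97q_I). Setting ∂π_I/∂q_I = 0: 195 - 6q_I - 3(q_R) = 0.
Rigel's first-order condition: 219 - 6q_R - 3(q_I) = 0.
Rearranging gives the reaction functions q_I = (195 - 3q_R)/6 and q_R = (219 - 3q_I)/6.
Substituting one into the other gives q_I = 19 and q_R = 27.
Total output Q = 19 + 27 = 46.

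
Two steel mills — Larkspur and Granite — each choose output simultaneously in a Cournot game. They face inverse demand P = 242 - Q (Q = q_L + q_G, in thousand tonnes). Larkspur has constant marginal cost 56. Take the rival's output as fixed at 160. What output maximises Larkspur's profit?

13

With the rival's output fixed at 160, Larkspur's profit is π_L = (242 - 160 - q_L)q_L - (56q_L) = (82 - q_L)q_L - (56q_L).
∂π_L/∂q_L = 26 - 2q_L = 0, so q_L = 13.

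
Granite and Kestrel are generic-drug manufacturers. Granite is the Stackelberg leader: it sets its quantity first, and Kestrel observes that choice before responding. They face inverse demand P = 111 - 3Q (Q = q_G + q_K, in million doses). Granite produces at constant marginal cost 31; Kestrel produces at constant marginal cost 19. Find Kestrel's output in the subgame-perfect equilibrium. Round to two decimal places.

The follower Kestrel best-responds to any q_G: π_K = (111 - 3Q)q_K - 19q_K.
Follower FOC: 92 - 3q_G - 6q_K = 0, so q_K(q_G) = (92 - 3q_G)/6.
The leader anticipates this reaction. Substituting into P = 111 - 3Q gives P = 65 - (3/2)q_G, so π_G = (65 - (3/2)q_G)q_G - 31q_G.
Maximising: ∂π_G/∂q_G = 34 - 3q_G = 0, giving q_G = 34/3.
Then q_K = (92 - 3·(34/3))/6 = 29/3.

9.67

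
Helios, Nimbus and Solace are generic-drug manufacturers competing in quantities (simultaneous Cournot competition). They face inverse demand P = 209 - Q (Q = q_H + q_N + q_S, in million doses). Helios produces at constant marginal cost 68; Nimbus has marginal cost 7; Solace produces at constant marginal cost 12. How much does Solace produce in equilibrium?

62

Helios's profit: π_H = (209 - Q)q_H - (68q_H). Setting ∂π_H/∂q_H = 0: 141 - 2q_H - (q_N + q_S) = 0.
Nimbus's first-order condition: 202 - 2q_N - (q_H + q_S) = 0.
Solace's profit: π_S = (209 - Q)q_S - (12q_S). Setting ∂π_S/∂q_S = 0: 197 - 2q_S - (q_H + q_N) = 0.
Adding the 3 conditions: 540 − 2Q − 2Q = 0, i.e. Q = 135.
Back-substituting: q_H = (141 − 135) = 6, q_N = (202 − 135) = 67, q_S = (197 − 135) = 62.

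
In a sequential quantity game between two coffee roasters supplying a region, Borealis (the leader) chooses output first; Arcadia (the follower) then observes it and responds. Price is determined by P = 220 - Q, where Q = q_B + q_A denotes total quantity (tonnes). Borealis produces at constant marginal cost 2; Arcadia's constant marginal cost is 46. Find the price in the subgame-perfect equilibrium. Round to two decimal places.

Solve by backward induction. Given q_B, the follower Arcadia maximises π_A = (220 - q_B - q_A)q_A - 46q_A.
∂π_A/∂q_A = 174 - q_B - 2q_A = 0 gives the reaction function q_A = (174 - q_B)/2.
The leader anticipates this reaction. Substituting into P = 220 - Q gives P = 133 - (1/2)q_B, so π_B = (133 - (1/2)q_B)q_B - 2q_B.
Leader FOC: 131 - q_B = 0, so q_B = 131.
Then q_A = (174 - 131)/2 = 43/2.
Total output Q = 305/2, so price P = 220 - 305/2 = 135/2.

67.50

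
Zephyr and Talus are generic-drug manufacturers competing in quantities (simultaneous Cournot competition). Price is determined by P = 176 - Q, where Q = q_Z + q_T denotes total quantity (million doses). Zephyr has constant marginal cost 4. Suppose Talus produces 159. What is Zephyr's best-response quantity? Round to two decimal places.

6.50

With the rival's output fixed at 159, Zephyr's profit is π_Z = (176 - 159 - q_Z)q_Z - (4q_Z) = (17 - q_Z)q_Z - (4q_Z).
∂π_Z/∂q_Z = 13 - 2q_Z = 0, so q_Z = 13/2.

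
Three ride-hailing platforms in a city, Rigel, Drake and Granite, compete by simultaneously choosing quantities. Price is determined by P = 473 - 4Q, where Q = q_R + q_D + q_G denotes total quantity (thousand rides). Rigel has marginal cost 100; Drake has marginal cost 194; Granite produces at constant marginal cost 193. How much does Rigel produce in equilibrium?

Rigel's profit: π_R = (473 - 4Q)q_R - (100q_R). Setting ∂π_R/∂q_R = 0: 373 - 8q_R - 4(q_D + q_G) = 0.
Drake's profit: π_D = (473 - 4Q)q_D - (194q_D). Setting ∂π_D/∂q_D = 0: 279 - 8q_D - 4(q_R + q_G) = 0.
Granite's first-order condition: 280 - 8q_G - 4(q_R + q_D) = 0.
Adding the 3 first-order conditions: 932 − 16Q = 0, so Q = 233/4.
Back-substituting: q_R = (373 − 233)/4 = 35, q_D = (279 − 233)/4 = 23/2, q_G = (280 − 233)/4 = 47/4.

35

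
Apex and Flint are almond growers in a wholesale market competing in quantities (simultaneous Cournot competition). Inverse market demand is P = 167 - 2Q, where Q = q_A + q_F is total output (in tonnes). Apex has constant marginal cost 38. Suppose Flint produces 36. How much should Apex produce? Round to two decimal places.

With the rival's output fixed at 36, Apex's profit is π_A = (167 - 2·36 - 2q_A)q_A - (38q_A) = (95 - 2q_A)q_A - (38q_A).
∂π_A/∂q_A = 57 - 4q_A = 0, so q_A = 57/4.

14.25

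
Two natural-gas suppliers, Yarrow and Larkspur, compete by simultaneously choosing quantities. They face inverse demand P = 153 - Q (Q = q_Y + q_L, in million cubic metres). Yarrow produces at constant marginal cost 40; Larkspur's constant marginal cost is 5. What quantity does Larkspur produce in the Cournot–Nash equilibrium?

Yarrow's profit: π_Y = (153 - Q)q_Y - (40q_Y). Setting ∂π_Y/∂q_Y = 0: 113 - 2q_Y - (q_L) = 0.
Larkspur's first-order condition: 148 - 2q_L - (q_Y) = 0.
Rearranging gives the reaction functions q_Y = (113 - q_L)/2 and q_L = (148 - q_Y)/2.
Solving the pair: q_Y = 26, q_L = 61.

61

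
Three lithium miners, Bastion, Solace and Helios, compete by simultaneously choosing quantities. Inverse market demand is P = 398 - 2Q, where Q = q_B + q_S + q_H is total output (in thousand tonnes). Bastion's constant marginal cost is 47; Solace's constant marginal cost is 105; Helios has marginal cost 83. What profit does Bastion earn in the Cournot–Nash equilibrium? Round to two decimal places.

Bastion's profit: π_B = (398 - 2Q)q_B - (47q_B). Setting ∂π_B/∂q_B = 0: 351 - 4q_B - 2(q_S + q_H) = 0.
Solace's profit: π_S = (398 - 2Q)q_S - (105q_S). Setting ∂π_S/∂q_S = 0: 293 - 4q_S - 2(q_B + q_H) = 0.
Helios's first-order condition: 315 - 4q_H - 2(q_B + q_S) = 0.
Adding the 3 first-order conditions: 959 − 8Q = 0, so Q = 959/8.
Back-substituting: q_B = (351 − 959/4)/2 = 445/8, q_S = (293 − 959/4)/2 = 213/8, q_H = (315 − 959/4)/2 = 301/8.
Price P = 398 - 2·(959/8) = 633/4.
Bastion's profit: (633/4 - 47)·(445/8) = 6188.2813.

6188.28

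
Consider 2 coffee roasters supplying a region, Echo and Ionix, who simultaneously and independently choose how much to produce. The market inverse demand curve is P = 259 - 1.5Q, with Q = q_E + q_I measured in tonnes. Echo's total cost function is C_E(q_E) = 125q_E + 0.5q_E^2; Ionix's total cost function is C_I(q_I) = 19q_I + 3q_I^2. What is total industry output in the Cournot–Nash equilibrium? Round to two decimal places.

47.56

Echo's profit: π_E = (259 - 1.5Q)q_E - (125q_E + (1/2)q_E²). Setting ∂π_E/∂q_E = 0: 134 - 4q_E - (3/2)(q_I) = 0.
Ionix's profit: π_I = (259 - 1.5Q)q_I - (19q_I + 3q_I²). Setting ∂π_I/∂q_I = 0: 240 - 9q_I - (3/2)(q_E) = 0.
Best responses: q_E = (134 - (3/2)q_I)/4, q_I = (240 - (3/2)q_E)/9.
Solving the pair: q_E = 376/15, q_I = 1012/45.
Total output Q = 376/15 + 1012/45 = 428/9.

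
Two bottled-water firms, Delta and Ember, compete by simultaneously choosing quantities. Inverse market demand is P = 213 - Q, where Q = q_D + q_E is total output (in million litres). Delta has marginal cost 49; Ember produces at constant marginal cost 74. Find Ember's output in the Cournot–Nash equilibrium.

38

Delta's profit: π_D = (213 - Q)q_D - (49q_D). Setting ∂π_D/∂q_D = 0: 164 - 2q_D - (q_E) = 0.
Ember's first-order condition: 139 - 2q_E - (q_D) = 0.
So q_D = (164 - q_E)/2 and q_E = (139 - q_D)/2.
Substituting one into the other gives q_D = 63 and q_E = 38.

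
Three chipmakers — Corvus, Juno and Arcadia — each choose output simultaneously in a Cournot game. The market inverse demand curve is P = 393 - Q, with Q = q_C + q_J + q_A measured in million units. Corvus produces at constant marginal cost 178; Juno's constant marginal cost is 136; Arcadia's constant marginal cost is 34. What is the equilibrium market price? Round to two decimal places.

Corvus's profit: π_C = (393 - Q)q_C - (178q_C). Setting ∂π_C/∂q_C = 0: 215 - 2q_C - (q_J + q_A) = 0.
Juno's profit: π_J = (393 - Q)q_J - (136q_J). Setting ∂π_J/∂q_J = 0: 257 - 2q_J - (q_C + q_A) = 0.
Arcadia's first-order condition: 359 - 2q_A - (q_C + q_J) = 0.
Adding the 3 first-order conditions: 831 − 4Q = 0, so Q = 831/4.
Back-substituting: q_C = (215 − 831/4) = 29/4, q_J = (257 − 831/4) = 197/4, q_A = (359 − 831/4) = 605/4.
Total output Q = 831/4, so price P = 393 - 831/4 = 741/4.

185.25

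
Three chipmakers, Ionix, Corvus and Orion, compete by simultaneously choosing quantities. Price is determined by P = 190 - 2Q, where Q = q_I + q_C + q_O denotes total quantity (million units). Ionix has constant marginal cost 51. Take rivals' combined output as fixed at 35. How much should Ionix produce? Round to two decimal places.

With rivals' combined output fixed at 35, Ionix's profit is π_I = (190 - 2·35 - 2q_I)q_I - (51q_I) = (120 - 2q_I)q_I - (51q_I).
∂π_I/∂q_I = 69 - 4q_I = 0, so q_I = 69/4.

17.25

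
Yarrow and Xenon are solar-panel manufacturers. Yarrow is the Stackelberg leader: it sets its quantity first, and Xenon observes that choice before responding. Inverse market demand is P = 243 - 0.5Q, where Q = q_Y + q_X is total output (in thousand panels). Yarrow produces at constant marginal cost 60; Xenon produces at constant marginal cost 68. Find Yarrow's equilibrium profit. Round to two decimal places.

Solve by backward induction. Given q_Y, the follower Xenon maximises π_X = (243 - (1/2)q_Y - (1/2)q_X)q_X - 68q_X.
Setting the follower's marginal profit to zero, 175 - (1/2)q_Y - q_X = 0, i.e. q_X = (175 - (1/2)q_Y).
The leader anticipates this reaction. Substituting into P = 243 - 0.5Q gives P = 311/2 - (1/4)q_Y, so π_Y = (311/2 - (1/4)q_Y)q_Y - 60q_Y.
Leader FOC: 191/2 - (1/2)q_Y = 0, so q_Y = 191.
Then q_X = (175 - (1/2)·191) = 159/2.
Price P = 243 - (1/2)·(541/2) = 431/4.
Yarrow's profit: (431/4 - 60)·191 = 9120.2500.

9120.25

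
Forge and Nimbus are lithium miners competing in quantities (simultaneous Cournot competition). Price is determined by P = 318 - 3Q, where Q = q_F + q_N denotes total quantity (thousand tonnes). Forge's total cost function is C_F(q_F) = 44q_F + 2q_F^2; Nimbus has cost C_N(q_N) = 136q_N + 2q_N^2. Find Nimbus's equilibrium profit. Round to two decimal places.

601.38

Forge's profit: π_F = (318 - 3Q)q_F - (44q_F + 2q_F²). Setting ∂π_F/∂q_F = 0: 274 - 10q_F - 3(q_N) = 0.
Nimbus's profit: π_N = (318 - 3Q)q_N - (136q_N + 2q_N²). Setting ∂π_N/∂q_N = 0: 182 - 10q_N - 3(q_F) = 0.
Rearranging gives the reaction functions q_F = (274 - 3q_N)/10 and q_N = (182 - 3q_F)/10.
Solving the pair: q_F = 24.1099, q_N = 998/91.
Price P = 318 - 3·(456/13) = 212.7692.
Nimbus's profit: 212.7692·(998/91) - 136·(998/91) - 2(998/91)² = 601.3791.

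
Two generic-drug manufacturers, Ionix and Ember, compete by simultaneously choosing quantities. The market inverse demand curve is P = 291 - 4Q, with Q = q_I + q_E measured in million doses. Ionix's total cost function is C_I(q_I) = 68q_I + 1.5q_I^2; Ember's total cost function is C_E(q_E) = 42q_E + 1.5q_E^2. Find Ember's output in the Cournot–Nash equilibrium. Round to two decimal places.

Ionix's profit: π_I = (291 - 4Q)q_I - (68q_I + (3/2)q_I²). Setting ∂π_I/∂q_I = 0: 223 - 11q_I - 4(q_E) = 0.
Ember's profit: π_E = (291 - 4Q)q_E - (42q_E + (3/2)q_E²). Setting ∂π_E/∂q_E = 0: 249 - 11q_E - 4(q_I) = 0.
So q_I = (223 - 4q_E)/11 and q_E = (249 - 4q_I)/11.
Substituting one into the other gives q_I = 1457/105 and q_E = 1847/105.

17.59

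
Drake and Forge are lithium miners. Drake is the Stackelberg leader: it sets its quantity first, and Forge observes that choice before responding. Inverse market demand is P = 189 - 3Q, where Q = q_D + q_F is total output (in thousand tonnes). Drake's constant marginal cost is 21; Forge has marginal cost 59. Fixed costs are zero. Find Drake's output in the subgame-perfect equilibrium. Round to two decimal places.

34.33

Solve by backward induction. Given q_D, the follower Forge maximises π_F = (189 - 3q_D - 3q_F)q_F - 59q_F.
∂π_F/∂q_F = 130 - 3q_D - 6q_F = 0 gives the reaction function q_F = (130 - 3q_D)/6.
Drake substitutes q_F(q_D) into its own profit: π_D = q_D(189 - 3q_D - (130 - 3q_D)/2) - 21q_D = (124 - (3/2)q_D)q_D - 21q_D.
Maximising: ∂π_D/∂q_D = 103 - 3q_D = 0, giving q_D = 103/3.
Then q_F = (130 - 3·(103/3))/6 = 9/2.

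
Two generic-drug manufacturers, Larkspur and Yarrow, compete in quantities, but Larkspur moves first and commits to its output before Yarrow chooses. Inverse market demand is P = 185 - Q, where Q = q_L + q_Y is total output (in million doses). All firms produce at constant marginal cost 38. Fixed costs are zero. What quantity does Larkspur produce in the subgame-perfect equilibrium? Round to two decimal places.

The follower Yarrow best-responds to any q_L: π_Y = (185 - Q)q_Y - 38q_Y.
Follower FOC: 147 - q_L - 2q_Y = 0, so q_Y(q_L) = (147 - q_L)/2.
The leader anticipates this reaction. Substituting into P = 185 - Q gives P = 223/2 - (1/2)q_L, so π_L = (223/2 - (1/2)q_L)q_L - 38q_L.
The leader's first-order condition 147/2 - q_L = 0 yields q_L = 147/2.
Then q_Y = (147 - 147/2)/2 = 147/4.

73.50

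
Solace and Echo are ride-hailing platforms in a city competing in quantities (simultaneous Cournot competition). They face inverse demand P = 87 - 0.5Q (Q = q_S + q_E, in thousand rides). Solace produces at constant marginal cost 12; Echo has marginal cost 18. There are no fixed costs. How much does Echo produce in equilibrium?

Solace's profit: π_S = (87 - 0.5Q)q_S - (12q_S). Setting ∂π_S/∂q_S = 0: 75 - q_S - (1/2)(q_E) = 0.
Echo's first-order condition: 69 - q_E - (1/2)(q_S) = 0.
So q_S = (75 - (1/2)q_E) and q_E = (69 - (1/2)q_S).
Solving the pair: q_S = 54, q_E = 42.

42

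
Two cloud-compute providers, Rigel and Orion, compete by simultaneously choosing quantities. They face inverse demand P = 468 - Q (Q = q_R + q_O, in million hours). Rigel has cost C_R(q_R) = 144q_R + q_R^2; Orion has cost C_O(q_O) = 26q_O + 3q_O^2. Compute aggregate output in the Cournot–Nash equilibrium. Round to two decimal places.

115.94

Rigel's profit: π_R = (468 - Q)q_R - (144q_R + q_R²). Setting ∂π_R/∂q_R = 0: 324 - 4q_R - (q_O) = 0.
Orion's first-order condition: 442 - 8q_O - (q_R) = 0.
So q_R = (324 - q_O)/4 and q_O = (442 - q_R)/8.
Solving the pair: q_R = 69.3548, q_O = 1444/31.
Total output Q = 69.3548 + 1444/31 = 115.9355.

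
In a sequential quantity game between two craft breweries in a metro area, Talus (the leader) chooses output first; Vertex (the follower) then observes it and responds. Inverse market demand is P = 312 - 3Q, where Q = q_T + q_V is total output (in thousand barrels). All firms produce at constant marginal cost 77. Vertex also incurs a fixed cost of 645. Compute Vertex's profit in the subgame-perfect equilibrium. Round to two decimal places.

The follower Vertex best-responds to any q_T: π_V = (312 - 3Q)q_V - 77q_V.
∂π_V/∂q_V = 235 - 3q_T - 6q_V = 0 gives the reaction function q_V = (235 - 3q_T)/6.
Talus substitutes q_V(q_T) into its own profit: π_T = q_T(312 - 3q_T - (235 - 3q_T)/2) - 77q_T = (389/2 - (3/2)q_T)q_T - 77q_T.
Maximising: ∂π_T/∂q_T = 235/2 - 3q_T = 0, giving q_T = 235/6.
Then q_V = (235 - 3·(235/6))/6 = 235/12.
Price P = 312 - 3·(235/4) = 543/4.
Vertex's profit: (543/4 - 77)·(235/12) - 645 = 505.5208.

505.52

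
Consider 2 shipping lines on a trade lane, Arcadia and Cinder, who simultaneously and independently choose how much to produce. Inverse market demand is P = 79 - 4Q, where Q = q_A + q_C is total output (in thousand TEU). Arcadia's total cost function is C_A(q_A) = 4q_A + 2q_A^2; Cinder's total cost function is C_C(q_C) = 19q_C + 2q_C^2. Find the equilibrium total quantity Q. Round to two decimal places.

Arcadia's profit: π_A = (79 - 4Q)q_A - (4q_A + 2q_A²). Setting ∂π_A/∂q_A = 0: 75 - 12q_A - 4(q_C) = 0.
Cinder's first-order condition: 60 - 12q_C - 4(q_A) = 0.
So q_A = (75 - 4q_C)/12 and q_C = (60 - 4q_A)/12.
Solving the pair: q_A = 165/32, q_C = 105/32.
Total output Q = 165/32 + 105/32 = 135/16.

8.44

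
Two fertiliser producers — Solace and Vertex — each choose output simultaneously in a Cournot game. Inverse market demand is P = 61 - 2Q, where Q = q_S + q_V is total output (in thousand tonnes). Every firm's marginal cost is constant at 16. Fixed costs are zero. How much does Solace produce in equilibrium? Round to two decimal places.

7.50

A representative firm's profit is π_i = q_i(61 - 2Q) - 16q_i.
First-order condition (treating rivals' output as given): 45 - 4q_i - 2q_j = 0.
By symmetry each firm produces the same amount; substituting q_j = q_i yields q_i = 45/6 = 15/2.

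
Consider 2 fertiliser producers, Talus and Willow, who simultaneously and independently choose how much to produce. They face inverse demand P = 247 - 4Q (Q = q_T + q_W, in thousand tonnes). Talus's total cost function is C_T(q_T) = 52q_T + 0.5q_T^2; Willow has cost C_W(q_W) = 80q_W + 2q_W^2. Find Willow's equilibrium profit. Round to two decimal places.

Talus's profit: π_T = (247 - 4Q)q_T - (52q_T + (1/2)q_T²). Setting ∂π_T/∂q_T = 0: 195 - 9q_T - 4(q_W) = 0.
Willow's first-order condition: 167 - 12q_W - 4(q_T) = 0.
So q_T = (195 - 4q_W)/9 and q_W = (167 - 4q_T)/12.
Substituting one into the other gives q_T = 418/23 and q_W = 723/92.
Price P = 247 - 4·26.0326 = 142.8696.
Willow's profit: 142.8696·(723/92) - 80·(723/92) - 2(723/92)² = 370.5546.

370.55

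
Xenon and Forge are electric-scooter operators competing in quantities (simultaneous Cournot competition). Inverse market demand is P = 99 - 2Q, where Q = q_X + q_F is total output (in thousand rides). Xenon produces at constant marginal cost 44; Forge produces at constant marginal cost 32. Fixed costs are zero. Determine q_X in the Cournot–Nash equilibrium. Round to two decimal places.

7.17

Xenon's profit: π_X = (99 - 2Q)q_X - (44q_X). Setting ∂π_X/∂q_X = 0: 55 - 4q_X - 2(q_F) = 0.
Forge's first-order condition: 67 - 4q_F - 2(q_X) = 0.
Best responses: q_X = (55 - 2q_F)/4, q_F = (67 - 2q_X)/4.
Solving the pair: q_X = 43/6, q_F = 79/6.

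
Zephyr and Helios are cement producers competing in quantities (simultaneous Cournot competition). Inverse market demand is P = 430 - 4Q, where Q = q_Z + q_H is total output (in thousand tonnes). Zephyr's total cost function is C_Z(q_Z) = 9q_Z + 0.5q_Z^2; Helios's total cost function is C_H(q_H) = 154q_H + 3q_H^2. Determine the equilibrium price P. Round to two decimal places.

Zephyr's profit: π_Z = (430 - 4Q)q_Z - (9q_Z + (1/2)q_Z²). Setting ∂π_Z/∂q_Z = 0: 421 - 9q_Z - 4(q_H) = 0.
Helios's first-order condition: 276 - 14q_H - 4(q_Z) = 0.
Best responses: q_Z = (421 - 4q_H)/9, q_H = (276 - 4q_Z)/14.
Substituting one into the other gives q_Z = 479/11 and q_H = 80/11.
Total output Q = 559/11, so price P = 430 - 4·(559/11) = 226.7273.

226.73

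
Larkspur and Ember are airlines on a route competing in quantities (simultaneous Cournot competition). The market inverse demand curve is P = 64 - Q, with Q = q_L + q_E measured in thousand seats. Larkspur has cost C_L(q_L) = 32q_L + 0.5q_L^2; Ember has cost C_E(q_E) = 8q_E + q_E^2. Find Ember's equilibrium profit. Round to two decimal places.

Larkspur's profit: π_L = (64 - Q)q_L - (32q_L + (1/2)q_L²). Setting ∂π_L/∂q_L = 0: 32 - 3q_L - (q_E) = 0.
Ember's profit: π_E = (64 - Q)q_E - (8q_E + q_E²). Setting ∂π_E/∂q_E = 0: 56 - 4q_E - (q_L) = 0.
So q_L = (32 - q_E)/3 and q_E = (56 - q_L)/4.
Solving the pair: q_L = 72/11, q_E = 136/11.
Price P = 64 - 208/11 = 496/11.
Ember's profit: (496/11)·(136/11) - 8·(136/11) - (136/11)² = 305.7190.

305.72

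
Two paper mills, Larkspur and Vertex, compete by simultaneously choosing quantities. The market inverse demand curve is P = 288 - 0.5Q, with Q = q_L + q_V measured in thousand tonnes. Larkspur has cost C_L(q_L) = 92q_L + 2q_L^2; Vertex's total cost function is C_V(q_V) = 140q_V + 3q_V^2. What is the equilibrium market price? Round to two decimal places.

Larkspur's profit: π_L = (288 - 0.5Q)q_L - (92q_L + 2q_L²). Setting ∂π_L/∂q_L = 0: 196 - 5q_L - (1/2)(q_V) = 0.
Vertex's profit: π_V = (288 - 0.5Q)q_V - (140q_V + 3q_V²). Setting ∂π_V/∂q_V = 0: 148 - 7q_V - (1/2)(q_L) = 0.
So q_L = (196 - (1/2)q_V)/5 and q_V = (148 - (1/2)q_L)/7.
Solving the pair: q_L = 37.3525, q_V = 18.4748.
Total output Q = 55.8273, so price P = 288 - (1/2)·55.8273 = 260.0863.

260.09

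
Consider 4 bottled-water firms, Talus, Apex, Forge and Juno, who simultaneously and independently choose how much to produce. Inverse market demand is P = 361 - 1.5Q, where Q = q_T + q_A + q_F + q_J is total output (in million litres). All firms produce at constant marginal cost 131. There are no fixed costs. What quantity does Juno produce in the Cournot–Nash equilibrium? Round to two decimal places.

30.67

Each firm earns π_i = (361 - 1.5Q)q_i - 131q_i.
First-order condition (treating rivals' output as given): 230 - 3q_i - (3/2)·Σ_{j≠i} q_j = 0.
With identical firms every q_j equals q_i, so Σ_{j≠i} q_j = 3q_i and 230 = (15/2)q_i, giving q_i = 92/3.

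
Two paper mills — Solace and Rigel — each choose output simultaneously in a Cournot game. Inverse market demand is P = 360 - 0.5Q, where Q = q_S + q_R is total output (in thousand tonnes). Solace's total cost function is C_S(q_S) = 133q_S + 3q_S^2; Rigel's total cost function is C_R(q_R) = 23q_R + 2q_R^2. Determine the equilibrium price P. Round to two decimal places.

Solace's profit: π_S = (360 - 0.5Q)q_S - (133q_S + 3q_S²). Setting ∂π_S/∂q_S = 0: 227 - 7q_S - (1/2)(q_R) = 0.
Rigel's profit: π_R = (360 - 0.5Q)q_R - (23q_R + 2q_R²). Setting ∂π_R/∂q_R = 0: 337 - 5q_R - (1/2)(q_S) = 0.
So q_S = (227 - (1/2)q_R)/7 and q_R = (337 - (1/2)q_S)/5.
Substituting one into the other gives q_S = 27.8129 and q_R = 64.6187.
Total output Q = 92.4317, so price P = 360 - (1/2)·92.4317 = 313.7842.

313.78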